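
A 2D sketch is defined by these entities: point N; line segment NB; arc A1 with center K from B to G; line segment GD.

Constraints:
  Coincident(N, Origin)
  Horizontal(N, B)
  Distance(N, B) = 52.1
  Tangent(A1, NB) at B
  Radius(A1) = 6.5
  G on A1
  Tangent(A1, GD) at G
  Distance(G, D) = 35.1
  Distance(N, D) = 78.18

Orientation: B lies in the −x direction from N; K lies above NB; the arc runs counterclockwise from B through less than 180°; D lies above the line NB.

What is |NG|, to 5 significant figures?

48.060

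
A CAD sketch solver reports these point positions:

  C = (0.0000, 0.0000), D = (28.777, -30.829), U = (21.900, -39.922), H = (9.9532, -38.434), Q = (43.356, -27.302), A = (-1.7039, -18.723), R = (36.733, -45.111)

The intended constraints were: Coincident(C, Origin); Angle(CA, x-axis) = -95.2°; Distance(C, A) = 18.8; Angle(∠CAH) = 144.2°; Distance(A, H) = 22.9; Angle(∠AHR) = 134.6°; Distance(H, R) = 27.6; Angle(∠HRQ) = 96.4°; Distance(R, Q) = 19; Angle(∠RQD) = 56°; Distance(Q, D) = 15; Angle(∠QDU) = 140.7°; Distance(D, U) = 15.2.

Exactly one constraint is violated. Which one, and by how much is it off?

Distance(D, U) = 15.2 — off by 3.80.

C = (0.00, 0.00) ✓; CA at -95.20° ✓; |CA| = 18.80 ✓; ∠CAH = 144.2° ✓; |AH| = 22.90 ✓; ∠AHR = 134.6° ✓; |HR| = 27.60 ✓; ∠HRQ = 96.40° ✓; |RQ| = 19.00 ✓; ∠RQD = 56.00° ✓; |QD| = 15.00 ✓; ∠QDU = 140.7° ✓; |DU| = 11.40 ✗.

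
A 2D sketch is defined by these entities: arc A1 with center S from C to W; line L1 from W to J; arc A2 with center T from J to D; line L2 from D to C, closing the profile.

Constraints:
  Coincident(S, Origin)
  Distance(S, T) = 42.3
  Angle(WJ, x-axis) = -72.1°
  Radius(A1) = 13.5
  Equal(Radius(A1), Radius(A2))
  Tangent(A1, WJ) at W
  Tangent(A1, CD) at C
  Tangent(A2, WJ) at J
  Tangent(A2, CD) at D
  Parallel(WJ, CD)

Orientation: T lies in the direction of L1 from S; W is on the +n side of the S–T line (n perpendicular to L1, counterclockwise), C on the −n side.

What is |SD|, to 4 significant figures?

44.40

The slot axis is L1's direction at -72.1°, so u = (cos -72.1°, sin -72.1°) = (0.3074, -0.9516) and n = (−sin -72.1°, cos -72.1°) = (0.9516, 0.3074). S is at the origin and T lies 42.3 along u from S, so T = 42.3·u = (13.00, -40.25). Tangency of A1 to both parallel lines with radius 13.5 puts W and C at S ± 13.5·n: W = (12.85, 4.149), C = (-12.85, -4.149). Equal radii place J and D the same way about T: J = T + 13.5·n = (25.85, -36.10), D = T − 13.5·n = (0.1547, -44.40). Then |SD| = |D − S| = 44.40.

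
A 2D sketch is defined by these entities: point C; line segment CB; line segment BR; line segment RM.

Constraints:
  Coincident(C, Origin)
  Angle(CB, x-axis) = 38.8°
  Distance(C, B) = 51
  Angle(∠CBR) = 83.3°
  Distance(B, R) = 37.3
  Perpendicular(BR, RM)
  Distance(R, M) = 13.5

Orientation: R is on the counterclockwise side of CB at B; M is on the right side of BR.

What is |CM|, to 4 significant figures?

71.40

∠CBR = 83.3°, so BR runs at 38.8° + (180° − 83.3°) = 135.5° from the x-axis; with |BR| = 37.3, R = B + 37.3·(cos 135.5°, sin 135.5°) = (13.14, 58.10). BR ⟂ RM; with |RM| = 13.5 on the right of BR, M = R + 13.5·(0.7009, 0.7133) = (22.60, 67.73). Then |CM| = |M − C| = 71.40.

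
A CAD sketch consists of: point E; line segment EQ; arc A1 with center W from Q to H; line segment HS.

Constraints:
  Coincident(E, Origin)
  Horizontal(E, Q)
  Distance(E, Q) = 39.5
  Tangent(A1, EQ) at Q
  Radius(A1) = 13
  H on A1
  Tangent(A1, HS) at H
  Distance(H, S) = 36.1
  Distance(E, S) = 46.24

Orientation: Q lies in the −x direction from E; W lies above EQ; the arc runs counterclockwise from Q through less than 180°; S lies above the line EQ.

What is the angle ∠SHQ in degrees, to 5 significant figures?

143.94°

E is at the origin; EQ is horizontal with |EQ| = 39.5 and Q on the −x side, so Q = (-39.500, 0.0000). Since A1 is tangent to EQ there, WQ ⟂ EQ, so W = Q + (0, 13) = (-39.500, 13.000). Since WH ⟂ HS (tangency), |WS| = √(13.0² + 36.1²) = 38.369 regardless of where H sits on A1. So S lies on both circle(E, 46.24) and circle(W, 38.369); the above-EQ intersection is S = (-16.046, 43.367). H is the foot of the tangent from S: H = (-27.128, 9.0094).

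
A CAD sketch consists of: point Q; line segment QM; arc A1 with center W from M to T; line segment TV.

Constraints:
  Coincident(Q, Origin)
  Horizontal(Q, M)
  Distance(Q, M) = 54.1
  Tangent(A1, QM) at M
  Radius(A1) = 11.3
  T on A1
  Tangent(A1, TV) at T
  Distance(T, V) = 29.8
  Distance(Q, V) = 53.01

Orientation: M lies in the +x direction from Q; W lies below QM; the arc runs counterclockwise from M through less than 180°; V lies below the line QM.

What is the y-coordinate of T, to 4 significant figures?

-8.952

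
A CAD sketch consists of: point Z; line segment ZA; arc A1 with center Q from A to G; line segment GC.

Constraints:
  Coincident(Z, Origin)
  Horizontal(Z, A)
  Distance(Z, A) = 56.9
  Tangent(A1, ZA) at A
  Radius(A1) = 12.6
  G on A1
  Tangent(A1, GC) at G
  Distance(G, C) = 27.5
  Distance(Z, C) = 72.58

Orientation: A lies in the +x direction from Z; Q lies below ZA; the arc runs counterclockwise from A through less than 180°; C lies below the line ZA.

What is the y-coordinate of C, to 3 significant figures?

-42.8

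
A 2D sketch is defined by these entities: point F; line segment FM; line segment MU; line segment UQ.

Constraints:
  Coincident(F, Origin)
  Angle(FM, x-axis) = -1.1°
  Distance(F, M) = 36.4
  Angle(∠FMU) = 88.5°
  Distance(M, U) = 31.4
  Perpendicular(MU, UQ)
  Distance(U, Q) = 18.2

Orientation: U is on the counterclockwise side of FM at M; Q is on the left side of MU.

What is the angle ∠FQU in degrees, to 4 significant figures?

120.9°

∠FMU = 88.5°, so MU runs at -1.1° + (180° − 88.5°) = 90.40° from the x-axis; with |MU| = 31.4, U = M + 31.4·(cos 90.40°, sin 90.40°) = (36.17, 30.70). MU is perpendicular to UQ; with |UQ| = 18.2 on the left of MU, Q = U + 18.2·(-1.000, -0.006981) = (17.97, 30.57). Then cos ∠FQU = QF·QU / (|QF||QU|), giving 120.9°.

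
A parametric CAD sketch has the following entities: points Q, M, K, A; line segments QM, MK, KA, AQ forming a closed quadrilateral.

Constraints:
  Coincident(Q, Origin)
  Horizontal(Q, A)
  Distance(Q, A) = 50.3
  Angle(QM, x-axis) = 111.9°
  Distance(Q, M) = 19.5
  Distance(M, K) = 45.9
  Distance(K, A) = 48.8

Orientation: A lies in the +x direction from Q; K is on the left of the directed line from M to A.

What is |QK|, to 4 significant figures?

53.82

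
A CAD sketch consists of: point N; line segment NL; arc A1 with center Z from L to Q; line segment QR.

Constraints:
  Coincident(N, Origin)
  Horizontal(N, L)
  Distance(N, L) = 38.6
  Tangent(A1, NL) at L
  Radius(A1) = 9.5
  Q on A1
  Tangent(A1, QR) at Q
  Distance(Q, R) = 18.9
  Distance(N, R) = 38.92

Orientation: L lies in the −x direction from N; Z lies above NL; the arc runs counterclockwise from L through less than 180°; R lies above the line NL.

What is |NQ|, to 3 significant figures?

30.4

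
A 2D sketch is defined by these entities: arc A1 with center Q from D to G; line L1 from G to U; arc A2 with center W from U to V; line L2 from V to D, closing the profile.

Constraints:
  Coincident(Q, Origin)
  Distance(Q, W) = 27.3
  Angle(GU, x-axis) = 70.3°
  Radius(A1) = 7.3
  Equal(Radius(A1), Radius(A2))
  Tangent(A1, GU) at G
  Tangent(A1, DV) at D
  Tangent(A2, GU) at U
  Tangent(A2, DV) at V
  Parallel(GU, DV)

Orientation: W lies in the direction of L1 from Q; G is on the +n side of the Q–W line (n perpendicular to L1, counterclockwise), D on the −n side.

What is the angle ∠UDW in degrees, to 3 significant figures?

13.2°

The slot axis is L1's direction at 70.3°, so u = (cos 70.3°, sin 70.3°) = (0.337, 0.941) and n = (−sin 70.3°, cos 70.3°) = (-0.941, 0.337). Q is at the origin and W lies 27.3 along u from Q, so W = 27.3·u = (9.20, 25.7). Tangency of A1 to both parallel lines with radius 7.3 puts G and D at Q ± 7.3·n: G = (-6.87, 2.46), D = (6.87, -2.46). Equal radii place U and V the same way about W: U = W + 7.3·n = (2.33, 28.2), V = W − 7.3·n = (16.1, 23.2). Then cos ∠UDW = DU·DW / (|DU||DW|), giving 13.2°.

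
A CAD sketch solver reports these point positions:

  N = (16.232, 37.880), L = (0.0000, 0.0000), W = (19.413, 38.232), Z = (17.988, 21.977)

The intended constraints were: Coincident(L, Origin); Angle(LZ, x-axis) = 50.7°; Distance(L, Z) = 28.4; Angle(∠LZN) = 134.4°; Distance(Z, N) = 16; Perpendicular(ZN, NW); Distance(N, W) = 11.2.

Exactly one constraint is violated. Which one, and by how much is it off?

Distance(N, W) = 11.2 — off by 8.00.

L = (0.00, 0.00) ✓; LZ at 50.70° ✓; |LZ| = 28.40 ✓; ∠LZN = 134.4° ✓; |ZN| = 16.00 ✓; ∠(ZN, NW) = 89.99° ✓; |NW| = 3.200 ✗.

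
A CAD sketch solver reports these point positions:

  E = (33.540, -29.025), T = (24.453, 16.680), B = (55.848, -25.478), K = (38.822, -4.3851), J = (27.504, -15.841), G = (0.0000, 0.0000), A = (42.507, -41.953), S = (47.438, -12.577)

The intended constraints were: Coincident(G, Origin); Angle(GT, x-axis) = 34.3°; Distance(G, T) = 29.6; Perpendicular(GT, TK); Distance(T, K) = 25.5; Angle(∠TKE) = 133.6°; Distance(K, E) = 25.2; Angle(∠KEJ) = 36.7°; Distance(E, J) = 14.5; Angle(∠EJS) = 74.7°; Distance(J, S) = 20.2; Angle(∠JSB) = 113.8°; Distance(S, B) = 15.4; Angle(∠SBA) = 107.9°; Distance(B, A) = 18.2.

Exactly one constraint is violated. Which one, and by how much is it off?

Distance(B, A) = 18.2 — off by 3.00.

G = (0.00, 0.00) ✓; GT at 34.30° ✓; |GT| = 29.60 ✓; ∠(GT, TK) = 90.00° ✓; |TK| = 25.50 ✓; ∠TKE = 133.6° ✓; |KE| = 25.20 ✓; ∠KEJ = 36.70° ✓; |EJ| = 14.50 ✓; ∠EJS = 74.70° ✓; |JS| = 20.20 ✓; ∠JSB = 113.8° ✓; |SB| = 15.40 ✓; ∠SBA = 107.9° ✓; |BA| = 21.20 ✗.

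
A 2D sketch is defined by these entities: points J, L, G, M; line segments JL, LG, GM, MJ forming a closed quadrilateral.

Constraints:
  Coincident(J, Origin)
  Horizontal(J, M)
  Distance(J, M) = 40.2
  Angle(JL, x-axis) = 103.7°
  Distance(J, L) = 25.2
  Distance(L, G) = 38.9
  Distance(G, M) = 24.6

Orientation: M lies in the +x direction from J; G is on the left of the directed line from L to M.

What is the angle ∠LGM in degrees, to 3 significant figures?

109°

Checks: |LG| = 38.90 ✓; |GM| = 24.60 ✓.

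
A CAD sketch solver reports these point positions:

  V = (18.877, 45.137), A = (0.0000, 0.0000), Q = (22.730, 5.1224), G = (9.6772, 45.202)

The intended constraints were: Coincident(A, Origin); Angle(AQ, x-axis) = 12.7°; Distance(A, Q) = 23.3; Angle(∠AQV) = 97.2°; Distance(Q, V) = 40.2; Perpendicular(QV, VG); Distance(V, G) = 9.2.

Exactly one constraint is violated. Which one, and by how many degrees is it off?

Perpendicular(QV, VG) — off by 5.90°.

A = (0.00, 0.00) ✓; AQ at 12.70° ✓; |AQ| = 23.30 ✓; ∠AQV = 97.20° ✓; |QV| = 40.20 ✓; ∠(QV, VG) = 84.10° ✗; |VG| = 9.200 ✓.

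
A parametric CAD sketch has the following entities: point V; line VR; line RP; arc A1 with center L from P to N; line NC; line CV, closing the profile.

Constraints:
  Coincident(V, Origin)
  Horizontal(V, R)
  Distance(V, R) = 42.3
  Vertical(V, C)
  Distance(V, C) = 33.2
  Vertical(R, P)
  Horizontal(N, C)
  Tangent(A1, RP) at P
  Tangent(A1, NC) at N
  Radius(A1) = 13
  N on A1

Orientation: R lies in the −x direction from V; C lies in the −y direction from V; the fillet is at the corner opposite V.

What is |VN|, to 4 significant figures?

44.28

V is at the origin; V and R share the same y with |VR| = 42.3 and R on the −x side, so R = (-42.30, 0.000). V and C share the same x with |VC| = 33.2 and C on the −y side, so C = (0.000, -33.20). The virtual corner opposite V is at (-42.30, -33.20). A1 meets RP tangentially, so LP is at right angles to RP and since A1 is tangent to NC there, LN ⟂ NC, with radius 13.0, so the center L sits 13.0 in from both sides at L = (-29.30, -20.20). That places the tangent points at P = (-42.30, -20.20) on RP and N = (-29.30, -33.20) on NC. Then |VN| = |N − V| = 44.28.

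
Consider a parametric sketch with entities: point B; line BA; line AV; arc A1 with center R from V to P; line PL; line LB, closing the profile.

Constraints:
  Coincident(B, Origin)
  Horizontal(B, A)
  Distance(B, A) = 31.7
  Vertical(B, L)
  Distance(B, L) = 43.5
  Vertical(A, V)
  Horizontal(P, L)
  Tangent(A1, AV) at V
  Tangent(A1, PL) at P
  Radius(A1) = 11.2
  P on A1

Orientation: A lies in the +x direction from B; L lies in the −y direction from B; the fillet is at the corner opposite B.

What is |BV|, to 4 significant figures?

45.26

B is at the origin; B and A share the same y with |BA| = 31.7 and A on the +x side, so A = (31.70, 0.000). BL is vertical with |BL| = 43.5 and L on the −y side, so L = (0.000, -43.50). The virtual corner opposite B is at (31.70, -43.50). Tangency of A1 to AV means the radius RV is perpendicular to AV and tangency of A1 to PL means the radius RP is perpendicular to PL, with radius 11.2, so the center R sits 11.2 in from both sides at R = (20.50, -32.30). That places the tangent points at V = (31.70, -32.30) on AV and P = (20.50, -43.50) on PL. Then |BV| = |V − B| = 45.26.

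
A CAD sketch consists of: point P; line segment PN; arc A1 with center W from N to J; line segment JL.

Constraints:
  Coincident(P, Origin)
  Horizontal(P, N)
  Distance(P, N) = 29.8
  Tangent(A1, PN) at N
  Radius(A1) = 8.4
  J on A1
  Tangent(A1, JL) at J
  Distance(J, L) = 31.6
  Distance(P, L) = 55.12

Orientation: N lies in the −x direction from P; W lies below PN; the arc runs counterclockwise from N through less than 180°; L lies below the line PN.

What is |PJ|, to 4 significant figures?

39.13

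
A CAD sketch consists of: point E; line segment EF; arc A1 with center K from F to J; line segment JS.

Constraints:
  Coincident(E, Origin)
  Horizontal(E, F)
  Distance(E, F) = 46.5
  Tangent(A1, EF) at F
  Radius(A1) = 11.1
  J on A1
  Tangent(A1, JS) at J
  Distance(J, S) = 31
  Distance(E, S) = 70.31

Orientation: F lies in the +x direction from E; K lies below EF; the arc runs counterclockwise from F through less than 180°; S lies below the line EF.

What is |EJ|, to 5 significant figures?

41.499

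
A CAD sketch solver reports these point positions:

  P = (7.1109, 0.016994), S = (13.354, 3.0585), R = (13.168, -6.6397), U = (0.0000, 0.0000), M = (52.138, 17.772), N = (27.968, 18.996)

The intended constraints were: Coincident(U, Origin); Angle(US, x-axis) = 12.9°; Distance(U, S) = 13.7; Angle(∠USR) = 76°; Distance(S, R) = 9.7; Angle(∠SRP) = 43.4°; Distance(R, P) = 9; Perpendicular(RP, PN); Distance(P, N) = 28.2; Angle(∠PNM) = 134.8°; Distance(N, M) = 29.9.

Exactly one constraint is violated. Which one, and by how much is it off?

Distance(N, M) = 29.9 — off by 5.70.

U = (0.00, 0.00) ✓; US at 12.90° ✓; |US| = 13.70 ✓; ∠USR = 76.00° ✓; |SR| = 9.700 ✓; ∠SRP = 43.40° ✓; |RP| = 9.000 ✓; ∠(RP, PN) = 90.00° ✓; |PN| = 28.20 ✓; ∠PNM = 134.8° ✓; |NM| = 24.20 ✗.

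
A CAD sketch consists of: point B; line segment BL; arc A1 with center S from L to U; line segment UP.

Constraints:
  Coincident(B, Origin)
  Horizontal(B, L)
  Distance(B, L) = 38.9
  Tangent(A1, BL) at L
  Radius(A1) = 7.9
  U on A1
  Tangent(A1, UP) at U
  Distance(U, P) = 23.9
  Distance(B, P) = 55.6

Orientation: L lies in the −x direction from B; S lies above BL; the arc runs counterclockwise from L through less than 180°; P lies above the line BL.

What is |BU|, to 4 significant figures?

34.50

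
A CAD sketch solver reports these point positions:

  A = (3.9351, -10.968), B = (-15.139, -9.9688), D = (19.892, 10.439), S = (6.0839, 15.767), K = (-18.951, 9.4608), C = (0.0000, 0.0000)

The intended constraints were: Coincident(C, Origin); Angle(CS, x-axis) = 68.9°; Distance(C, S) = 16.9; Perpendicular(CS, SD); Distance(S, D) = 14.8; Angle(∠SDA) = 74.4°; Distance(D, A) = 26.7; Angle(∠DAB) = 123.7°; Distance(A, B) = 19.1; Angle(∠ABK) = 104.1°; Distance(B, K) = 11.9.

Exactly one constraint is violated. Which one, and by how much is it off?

Distance(B, K) = 11.9 — off by 7.90.

C = (0.00, 0.00) ✓; CS at 68.90° ✓; |CS| = 16.90 ✓; ∠(CS, SD) = 90.00° ✓; |SD| = 14.80 ✓; ∠SDA = 74.40° ✓; |DA| = 26.70 ✓; ∠DAB = 123.7° ✓; |AB| = 19.10 ✓; ∠ABK = 104.1° ✓; |BK| = 19.80 ✗.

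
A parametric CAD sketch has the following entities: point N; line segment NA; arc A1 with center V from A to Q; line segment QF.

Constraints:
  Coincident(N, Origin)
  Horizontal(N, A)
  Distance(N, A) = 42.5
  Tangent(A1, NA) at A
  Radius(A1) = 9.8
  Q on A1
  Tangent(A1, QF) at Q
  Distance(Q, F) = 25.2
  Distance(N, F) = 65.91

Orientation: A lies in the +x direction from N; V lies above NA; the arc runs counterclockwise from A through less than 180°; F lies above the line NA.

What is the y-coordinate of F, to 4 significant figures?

32.34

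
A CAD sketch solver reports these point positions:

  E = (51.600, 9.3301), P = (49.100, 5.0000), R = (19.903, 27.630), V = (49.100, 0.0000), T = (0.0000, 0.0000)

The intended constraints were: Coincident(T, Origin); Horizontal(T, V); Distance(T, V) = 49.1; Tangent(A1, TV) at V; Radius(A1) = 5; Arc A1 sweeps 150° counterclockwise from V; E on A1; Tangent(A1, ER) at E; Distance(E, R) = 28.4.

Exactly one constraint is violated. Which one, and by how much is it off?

Distance(E, R) = 28.4 — off by 8.20.

T = (0.00, 0.00) ✓; T.y = 0.00, V.y = 0.00 ✓; |TV| = 49.10 ✓; ∠(PV, VT) = 90.00° ✓; |PV| = 5.000 ✓; bearing(P→E) − bearing(P→V) = 150.0° ✓; |PE| = 5.000 ✓; ∠(PE, ER) = 90.00° ✓; |ER| = 36.60 ✗.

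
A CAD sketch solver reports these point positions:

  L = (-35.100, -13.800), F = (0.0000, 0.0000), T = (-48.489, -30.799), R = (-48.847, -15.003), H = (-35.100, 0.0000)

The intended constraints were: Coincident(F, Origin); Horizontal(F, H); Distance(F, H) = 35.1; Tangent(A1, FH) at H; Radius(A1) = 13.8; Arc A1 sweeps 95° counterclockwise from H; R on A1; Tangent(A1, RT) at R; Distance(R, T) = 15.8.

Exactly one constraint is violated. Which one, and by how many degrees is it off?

Tangent(A1, RT) at R — off by 3.70°.

F = (0.00, 0.00) ✓; F.y = 0.00, H.y = 0.00 ✓; |FH| = 35.10 ✓; ∠(LH, HF) = 90.00° ✓; |LH| = 13.80 ✓; bearing(L→R) − bearing(L→H) = 95.00° ✓; |LR| = 13.80 ✓; ∠(LR, RT) = 93.70° ✗; |RT| = 15.80 ✓.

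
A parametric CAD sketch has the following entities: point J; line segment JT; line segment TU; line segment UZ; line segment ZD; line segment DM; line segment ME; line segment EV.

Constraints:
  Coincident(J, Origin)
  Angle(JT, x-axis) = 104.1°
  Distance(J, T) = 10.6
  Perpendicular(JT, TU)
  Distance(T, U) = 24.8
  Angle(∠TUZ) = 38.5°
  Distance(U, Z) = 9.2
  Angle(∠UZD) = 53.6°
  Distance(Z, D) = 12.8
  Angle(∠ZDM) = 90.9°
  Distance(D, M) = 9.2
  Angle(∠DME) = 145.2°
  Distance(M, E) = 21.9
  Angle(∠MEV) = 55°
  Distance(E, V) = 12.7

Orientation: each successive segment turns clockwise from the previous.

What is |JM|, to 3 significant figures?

32.0

J is at the origin; JT runs at 104.1° with length 10.6, so T = (-2.58, 10.3). JT ⟂ TU, so TU runs at 14.1°; with |TU| = 24.8, U = (21.5, 16.3). ∠TUZ = 38.5° gives UZ at -127° from the x-axis; with |UZ| = 9.2, Z = (15.9, 9.01). ∠UZD = 53.6° gives ZD at 106° from the x-axis; with |ZD| = 12.8, D = (12.3, 21.3). ∠ZDM = 90.9° gives DM at 17.1° from the x-axis; with |DM| = 9.2, M = (21.1, 24.0). Then |JM| = |M − J| = 32.0.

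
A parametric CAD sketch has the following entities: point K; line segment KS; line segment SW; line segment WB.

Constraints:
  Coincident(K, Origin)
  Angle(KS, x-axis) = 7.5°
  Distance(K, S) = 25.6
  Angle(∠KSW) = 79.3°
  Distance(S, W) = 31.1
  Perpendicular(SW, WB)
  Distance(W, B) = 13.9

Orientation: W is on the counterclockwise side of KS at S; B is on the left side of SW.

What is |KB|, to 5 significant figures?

28.650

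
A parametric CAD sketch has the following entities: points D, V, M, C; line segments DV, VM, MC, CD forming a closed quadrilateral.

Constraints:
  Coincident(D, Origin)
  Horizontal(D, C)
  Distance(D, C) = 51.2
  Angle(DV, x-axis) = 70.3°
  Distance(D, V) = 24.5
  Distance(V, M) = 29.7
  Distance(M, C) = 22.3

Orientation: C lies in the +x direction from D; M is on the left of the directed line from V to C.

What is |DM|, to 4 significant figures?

41.35

Checks: |VM| = 29.70 ✓; |MC| = 22.30 ✓.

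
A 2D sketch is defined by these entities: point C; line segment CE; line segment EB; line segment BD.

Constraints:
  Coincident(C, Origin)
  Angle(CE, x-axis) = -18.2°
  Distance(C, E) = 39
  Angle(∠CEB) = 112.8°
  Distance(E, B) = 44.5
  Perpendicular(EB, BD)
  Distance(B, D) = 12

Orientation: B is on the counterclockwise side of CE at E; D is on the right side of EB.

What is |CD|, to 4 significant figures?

76.51

C is at the origin; CE runs at -18.2° with length 39.0, so E = 39.0·(cos -18.2°, sin -18.2°) = (37.05, -12.18). ∠CEB = 112.8°, so EB runs at -18.2° + (180° − 112.8°) = 49.00° from the x-axis; with |EB| = 44.5, B = E + 44.5·(cos 49.00°, sin 49.00°) = (66.24, 21.40). The perpendicularity gives BD at right angles to EB; with |BD| = 12.0 on the right of EB, D = B + 12.0·(0.7547, -0.6561) = (75.30, 13.53). Then |CD| = |D − C| = 76.51.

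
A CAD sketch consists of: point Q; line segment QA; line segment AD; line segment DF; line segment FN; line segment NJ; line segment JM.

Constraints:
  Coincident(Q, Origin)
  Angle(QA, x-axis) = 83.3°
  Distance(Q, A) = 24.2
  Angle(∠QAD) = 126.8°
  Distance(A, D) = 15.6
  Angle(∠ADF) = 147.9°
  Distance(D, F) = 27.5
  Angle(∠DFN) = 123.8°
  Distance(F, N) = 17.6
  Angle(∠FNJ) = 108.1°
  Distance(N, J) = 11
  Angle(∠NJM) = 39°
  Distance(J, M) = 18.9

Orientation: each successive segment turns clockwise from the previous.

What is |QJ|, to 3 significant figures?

46.6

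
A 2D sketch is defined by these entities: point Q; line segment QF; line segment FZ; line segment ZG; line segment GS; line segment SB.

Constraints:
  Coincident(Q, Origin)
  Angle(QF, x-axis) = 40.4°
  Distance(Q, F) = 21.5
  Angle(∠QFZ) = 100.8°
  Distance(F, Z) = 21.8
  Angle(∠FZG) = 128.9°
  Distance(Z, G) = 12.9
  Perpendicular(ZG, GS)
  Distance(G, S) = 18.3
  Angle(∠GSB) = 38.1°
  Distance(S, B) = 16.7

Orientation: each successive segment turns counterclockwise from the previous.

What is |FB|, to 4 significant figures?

20.12

Q is at the origin; QF runs at 40.4° with length 21.5, so F = (16.37, 13.93). ∠QFZ = 100.8° gives FZ at 119.6° from the x-axis; with |FZ| = 21.8, Z = (5.605, 32.89). ∠FZG = 128.9° gives ZG at 170.7° from the x-axis; with |ZG| = 12.9, G = (-7.125, 34.97). ZG is perpendicular to GS, so GS runs at -99.30°; with |GS| = 18.3, S = (-10.08, 16.91). ∠GSB = 38.1° gives SB at 42.60° from the x-axis; with |SB| = 16.7, B = (2.210, 28.22). Then |FB| = |B − F| = 20.12.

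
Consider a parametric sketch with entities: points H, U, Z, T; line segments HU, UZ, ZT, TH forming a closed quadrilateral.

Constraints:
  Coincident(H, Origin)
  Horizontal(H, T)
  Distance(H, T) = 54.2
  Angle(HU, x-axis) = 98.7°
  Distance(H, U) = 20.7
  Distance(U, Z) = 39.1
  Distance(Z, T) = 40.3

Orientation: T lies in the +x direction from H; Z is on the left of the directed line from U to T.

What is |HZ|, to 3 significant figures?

48.0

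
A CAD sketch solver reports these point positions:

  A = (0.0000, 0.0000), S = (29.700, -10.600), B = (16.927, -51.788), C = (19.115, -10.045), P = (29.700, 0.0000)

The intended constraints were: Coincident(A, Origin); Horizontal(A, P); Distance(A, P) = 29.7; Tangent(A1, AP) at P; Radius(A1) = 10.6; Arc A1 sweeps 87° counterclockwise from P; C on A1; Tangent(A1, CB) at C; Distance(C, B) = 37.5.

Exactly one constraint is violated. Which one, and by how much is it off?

Distance(C, B) = 37.5 — off by 4.30.

A = (0.00, 0.00) ✓; A.y = 0.00, P.y = 0.00 ✓; |AP| = 29.70 ✓; ∠(SP, PA) = 90.00° ✓; |SP| = 10.60 ✓; bearing(S→C) − bearing(S→P) = 87.00° ✓; |SC| = 10.60 ✓; ∠(SC, CB) = 90.00° ✓; |CB| = 41.80 ✗.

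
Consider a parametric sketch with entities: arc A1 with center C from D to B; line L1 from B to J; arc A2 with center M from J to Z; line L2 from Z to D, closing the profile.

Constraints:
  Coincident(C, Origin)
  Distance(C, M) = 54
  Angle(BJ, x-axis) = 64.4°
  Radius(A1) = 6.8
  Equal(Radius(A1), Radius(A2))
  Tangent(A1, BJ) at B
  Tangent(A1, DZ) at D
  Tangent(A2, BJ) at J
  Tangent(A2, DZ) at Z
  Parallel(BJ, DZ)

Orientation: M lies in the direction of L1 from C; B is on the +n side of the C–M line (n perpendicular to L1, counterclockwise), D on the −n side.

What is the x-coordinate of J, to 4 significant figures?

17.20

The slot axis is L1's direction at 64.4°, so u = (cos 64.4°, sin 64.4°) = (0.4321, 0.9018) and n = (−sin 64.4°, cos 64.4°) = (-0.9018, 0.4321). C is at the origin and M lies 54.0 along u from C, so M = 54.0·u = (23.33, 48.70). Tangency of A1 to both parallel lines with radius 6.8 puts B and D at C ± 6.8·n: B = (-6.132, 2.938), D = (6.132, -2.938). Equal radii place J and Z the same way about M: J = M + 6.8·n = (17.20, 51.64), Z = M − 6.8·n = (29.47, 45.76). So J.x = 17.20.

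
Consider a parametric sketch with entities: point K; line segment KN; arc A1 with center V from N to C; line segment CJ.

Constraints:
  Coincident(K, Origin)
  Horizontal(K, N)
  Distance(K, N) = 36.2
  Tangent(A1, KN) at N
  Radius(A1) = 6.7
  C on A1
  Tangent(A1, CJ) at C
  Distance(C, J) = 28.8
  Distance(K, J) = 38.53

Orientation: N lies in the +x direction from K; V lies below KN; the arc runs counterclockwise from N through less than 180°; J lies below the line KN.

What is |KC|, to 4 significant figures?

30.17

K is at the origin; KN is horizontal with |KN| = 36.2 and N on the +x side, so N = (36.20, 0.000). Since A1 is tangent to KN there, VN ⟂ KN, so V = N + (0, -6.7) = (36.20, -6.700). Since VC ⟂ CJ (tangency), |VJ| = √(6.7² + 28.8²) = 29.57 regardless of where C sits on A1. So J lies on both circle(K, 38.53) and circle(V, 29.57); the below-KN intersection is J = (21.19, -32.18). C is the foot of the tangent from J: C = (29.81, -4.696).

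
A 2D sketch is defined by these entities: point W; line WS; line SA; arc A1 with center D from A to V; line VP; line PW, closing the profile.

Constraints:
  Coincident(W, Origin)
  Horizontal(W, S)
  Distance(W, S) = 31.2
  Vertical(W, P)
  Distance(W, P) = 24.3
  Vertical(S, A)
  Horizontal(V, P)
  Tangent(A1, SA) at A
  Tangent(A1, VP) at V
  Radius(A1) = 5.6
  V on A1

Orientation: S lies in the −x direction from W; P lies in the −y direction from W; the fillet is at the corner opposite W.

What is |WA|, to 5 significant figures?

36.375

W is at the origin; WS is horizontal with |WS| = 31.2 and S on the −x side, so S = (-31.200, 0.0000). W and P share the same x with |WP| = 24.3 and P on the −y side, so P = (0.0000, -24.300). The virtual corner opposite W is at (-31.200, -24.300). Since A1 is tangent to SA there, DA ⟂ SA and since A1 is tangent to VP there, DV ⟂ VP, with radius 5.6, so the center D sits 5.6 in from both sides at D = (-25.600, -18.700). That places the tangent points at A = (-31.200, -18.700) on SA and V = (-25.600, -24.300) on VP. Then |WA| = |A − W| = 36.375.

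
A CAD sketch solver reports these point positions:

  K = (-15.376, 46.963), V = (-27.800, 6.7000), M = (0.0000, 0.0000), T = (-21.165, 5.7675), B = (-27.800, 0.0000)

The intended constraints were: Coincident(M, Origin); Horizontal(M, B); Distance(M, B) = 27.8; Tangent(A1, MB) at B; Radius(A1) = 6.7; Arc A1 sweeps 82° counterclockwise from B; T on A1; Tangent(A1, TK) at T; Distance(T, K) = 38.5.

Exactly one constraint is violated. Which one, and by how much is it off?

Distance(T, K) = 38.5 — off by 3.10.

M = (0.00, 0.00) ✓; M.y = 0.00, B.y = 0.00 ✓; |MB| = 27.80 ✓; ∠(VB, BM) = 90.00° ✓; |VB| = 6.700 ✓; bearing(V→T) − bearing(V→B) = 82.00° ✓; |VT| = 6.700 ✓; ∠(VT, TK) = 90.00° ✓; |TK| = 41.60 ✗.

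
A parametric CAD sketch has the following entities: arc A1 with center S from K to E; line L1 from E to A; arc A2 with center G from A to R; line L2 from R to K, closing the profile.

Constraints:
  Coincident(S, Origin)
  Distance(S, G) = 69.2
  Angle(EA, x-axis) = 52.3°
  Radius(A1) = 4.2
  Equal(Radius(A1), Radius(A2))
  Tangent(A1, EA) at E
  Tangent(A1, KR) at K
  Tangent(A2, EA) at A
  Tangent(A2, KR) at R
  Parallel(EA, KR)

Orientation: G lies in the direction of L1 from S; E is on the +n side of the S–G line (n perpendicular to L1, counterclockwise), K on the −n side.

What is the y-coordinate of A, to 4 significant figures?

57.32

Tangency of A1 to both parallel lines with radius 4.2 puts E and K at S ± 4.2·n: E = (-3.323, 2.568), K = (3.323, -2.568). Equal radii place A and R the same way about G: A = G + 4.2·n = (38.99, 57.32), R = G − 4.2·n = (45.64, 52.18). So A.y = 57.32.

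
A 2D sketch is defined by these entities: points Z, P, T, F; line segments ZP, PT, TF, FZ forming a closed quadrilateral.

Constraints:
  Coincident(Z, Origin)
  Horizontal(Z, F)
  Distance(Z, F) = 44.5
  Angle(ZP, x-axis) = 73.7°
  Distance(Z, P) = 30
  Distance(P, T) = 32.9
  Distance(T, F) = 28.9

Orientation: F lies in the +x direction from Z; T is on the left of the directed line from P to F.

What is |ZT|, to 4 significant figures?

50.32

Z is at the origin; Z and F share the same y with |ZF| = 44.5 and F in +x, so F = (44.5, 0). ZP runs at 73.7° with |ZP| = 30.0, so P = (8.420, 28.79). T is determined by |PT| = 32.9 and |TF| = 28.9 together: it lies at the intersection of circle(P, 32.9) and circle(F, 28.9). With |PF| = 46.16, the foot of the radical line on PF is 25.76 from P and the perpendicular offset is √(32.9² − 25.76²) = 20.47. Taking the left-of-PF solution: T = (41.32, 28.72).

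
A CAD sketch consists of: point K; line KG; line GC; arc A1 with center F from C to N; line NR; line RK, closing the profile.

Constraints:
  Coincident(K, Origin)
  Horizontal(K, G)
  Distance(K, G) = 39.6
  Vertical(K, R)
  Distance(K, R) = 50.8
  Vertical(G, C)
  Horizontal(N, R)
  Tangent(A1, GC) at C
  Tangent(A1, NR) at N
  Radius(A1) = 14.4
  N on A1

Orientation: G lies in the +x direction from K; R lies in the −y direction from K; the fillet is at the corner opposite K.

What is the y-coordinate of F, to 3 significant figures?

-36.4

KR is vertical with |KR| = 50.8 and R on the −y side, so R = (0.00, -50.8). The virtual corner opposite K is at (39.6, -50.8). Tangency of A1 to GC means the radius FC is perpendicular to GC and since A1 is tangent to NR there, FN ⟂ NR, with radius 14.4, so the center F sits 14.4 in from both sides at F = (25.2, -36.4). So F.y = -36.4.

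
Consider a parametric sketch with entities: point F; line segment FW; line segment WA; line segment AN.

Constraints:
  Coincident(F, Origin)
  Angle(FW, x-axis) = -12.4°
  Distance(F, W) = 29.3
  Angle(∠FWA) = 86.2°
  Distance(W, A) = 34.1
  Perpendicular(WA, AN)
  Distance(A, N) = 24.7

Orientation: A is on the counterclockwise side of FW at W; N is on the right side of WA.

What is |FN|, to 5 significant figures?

62.795

∠FWA = 86.2°, so WA runs at -12.4° + (180° − 86.2°) = 81.400° from the x-axis; with |WA| = 34.1, A = W + 34.1·(cos 81.400°, sin 81.400°) = (33.716, 27.425). WA ⟂ AN; with |AN| = 24.7 on the right of WA, N = A + 24.7·(0.98876, -0.14954) = (58.138, 23.731). Then |FN| = |N − F| = 62.795.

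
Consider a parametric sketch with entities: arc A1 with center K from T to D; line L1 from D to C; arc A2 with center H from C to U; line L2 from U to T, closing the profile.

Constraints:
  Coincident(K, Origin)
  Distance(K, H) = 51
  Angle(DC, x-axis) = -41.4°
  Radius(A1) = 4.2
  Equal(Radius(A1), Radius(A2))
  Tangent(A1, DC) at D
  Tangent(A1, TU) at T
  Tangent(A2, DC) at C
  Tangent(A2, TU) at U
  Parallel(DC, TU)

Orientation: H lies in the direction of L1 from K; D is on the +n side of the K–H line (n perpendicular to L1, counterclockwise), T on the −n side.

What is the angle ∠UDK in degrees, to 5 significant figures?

80.647°

The slot axis is L1's direction at -41.4°, so u = (cos -41.4°, sin -41.4°) = (0.75011, -0.66131) and n = (−sin -41.4°, cos -41.4°) = (0.66131, 0.75011). K is at the origin and H lies 51.0 along u from K, so H = 51.0·u = (38.256, -33.727). Tangency of A1 to both parallel lines with radius 4.2 puts D and T at K ± 4.2·n: D = (2.7775, 3.1505), T = (-2.7775, -3.1505). Equal radii place C and U the same way about H: C = H + 4.2·n = (41.033, -30.576), U = H − 4.2·n = (35.478, -36.877). Then cos ∠UDK = DU·DK / (|DU||DK|), giving 80.647°.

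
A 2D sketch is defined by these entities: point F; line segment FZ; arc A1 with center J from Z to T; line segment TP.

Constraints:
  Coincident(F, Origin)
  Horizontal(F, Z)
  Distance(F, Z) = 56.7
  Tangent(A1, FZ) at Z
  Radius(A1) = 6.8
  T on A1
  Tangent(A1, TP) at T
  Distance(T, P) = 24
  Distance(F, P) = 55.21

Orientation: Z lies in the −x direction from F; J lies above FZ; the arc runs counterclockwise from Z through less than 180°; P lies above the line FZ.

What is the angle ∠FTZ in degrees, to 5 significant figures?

132.36°

Checks: ∠(JZ, ZF) = 90.00° ✓; |JT| = 6.800 ✓; ∠(JT, TP) = 90.00° ✓; |TP| = 24.00 ✓; |FP| = 55.21 ✓.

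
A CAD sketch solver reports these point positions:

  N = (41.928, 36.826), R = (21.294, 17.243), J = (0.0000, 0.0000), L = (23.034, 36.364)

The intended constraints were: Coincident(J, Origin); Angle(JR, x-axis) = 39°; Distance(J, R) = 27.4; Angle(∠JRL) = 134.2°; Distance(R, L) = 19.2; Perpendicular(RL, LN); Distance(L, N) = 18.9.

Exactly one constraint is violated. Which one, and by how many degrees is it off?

Perpendicular(RL, LN) — off by 6.60°.

J = (0.00, 0.00) ✓; JR at 39.00° ✓; |JR| = 27.40 ✓; ∠JRL = 134.2° ✓; |RL| = 19.20 ✓; ∠(RL, LN) = 83.40° ✗; |LN| = 18.90 ✓.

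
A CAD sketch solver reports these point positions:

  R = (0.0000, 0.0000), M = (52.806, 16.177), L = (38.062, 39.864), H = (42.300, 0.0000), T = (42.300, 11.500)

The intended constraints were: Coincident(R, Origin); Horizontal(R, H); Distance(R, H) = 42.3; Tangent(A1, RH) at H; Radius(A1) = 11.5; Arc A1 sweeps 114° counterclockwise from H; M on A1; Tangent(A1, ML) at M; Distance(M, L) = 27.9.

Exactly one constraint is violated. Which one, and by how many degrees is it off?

Tangent(A1, ML) at M — off by 7.90°.

R = (0.00, 0.00) ✓; R.y = 0.00, H.y = 0.00 ✓; |RH| = 42.30 ✓; ∠(TH, HR) = 90.00° ✓; |TH| = 11.50 ✓; bearing(T→M) − bearing(T→H) = 114.0° ✓; |TM| = 11.50 ✓; ∠(TM, ML) = 82.10° ✗; |ML| = 27.90 ✓.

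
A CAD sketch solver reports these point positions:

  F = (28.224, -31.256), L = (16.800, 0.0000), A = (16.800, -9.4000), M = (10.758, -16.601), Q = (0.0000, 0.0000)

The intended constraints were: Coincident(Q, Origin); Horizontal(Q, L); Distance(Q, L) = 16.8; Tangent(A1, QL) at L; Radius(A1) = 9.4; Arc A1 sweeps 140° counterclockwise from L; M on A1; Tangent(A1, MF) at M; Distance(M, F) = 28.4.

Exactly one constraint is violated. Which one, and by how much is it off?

Distance(M, F) = 28.4 — off by 5.60.

Q = (0.00, 0.00) ✓; Q.y = 0.00, L.y = 0.00 ✓; |QL| = 16.80 ✓; ∠(AL, LQ) = 90.00° ✓; |AL| = 9.400 ✓; bearing(A→M) − bearing(A→L) = 140.0° ✓; |AM| = 9.400 ✓; ∠(AM, MF) = 90.00° ✓; |MF| = 22.80 ✗.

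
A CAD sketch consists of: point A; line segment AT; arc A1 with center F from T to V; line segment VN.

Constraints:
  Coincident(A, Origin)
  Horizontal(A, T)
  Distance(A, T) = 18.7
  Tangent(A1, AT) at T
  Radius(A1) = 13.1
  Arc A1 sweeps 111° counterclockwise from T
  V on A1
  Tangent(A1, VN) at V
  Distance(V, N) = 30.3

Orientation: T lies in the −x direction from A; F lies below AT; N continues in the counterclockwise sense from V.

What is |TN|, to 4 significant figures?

46.10

A is at the origin; A and T share the same y with |AT| = 18.7 and T on the −x side, so T = (-18.70, 0.000). Since A1 is tangent to AT there, FT ⟂ AT, so F = T + (0, -13.1) = (-18.70, -13.10). On A1, T sits at bearing 90° from F; a 111° counterclockwise sweep puts V at bearing 201°, so V = F + 13.1·(cos 201°, sin 201°) = (-30.93, -17.79). Tangency of A1 to VN means the radius FV is perpendicular to VN, so VN runs along (−sin 201°, cos 201°); with |VN| = 30.3, N = (-20.07, -46.08). Then |TN| = |N − T| = 46.10.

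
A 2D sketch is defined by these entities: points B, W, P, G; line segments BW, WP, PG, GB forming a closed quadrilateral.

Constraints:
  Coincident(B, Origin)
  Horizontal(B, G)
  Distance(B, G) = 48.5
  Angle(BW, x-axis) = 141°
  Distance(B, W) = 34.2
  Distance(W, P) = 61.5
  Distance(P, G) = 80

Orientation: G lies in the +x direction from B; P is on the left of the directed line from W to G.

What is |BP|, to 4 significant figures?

71.28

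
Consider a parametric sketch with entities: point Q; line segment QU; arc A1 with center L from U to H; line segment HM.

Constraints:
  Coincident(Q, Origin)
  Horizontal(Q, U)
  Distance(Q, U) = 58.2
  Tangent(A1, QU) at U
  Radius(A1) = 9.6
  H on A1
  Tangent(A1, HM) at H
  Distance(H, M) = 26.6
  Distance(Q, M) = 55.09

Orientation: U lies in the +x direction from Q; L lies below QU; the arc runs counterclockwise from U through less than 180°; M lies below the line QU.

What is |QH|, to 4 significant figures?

49.39

Checks: Q.y = 0.00, U.y = 0.00 ✓; |LH| = 9.600 ✓; ∠(LH, HM) = 90.00° ✓; |HM| = 26.60 ✓; |QM| = 55.09 ✓.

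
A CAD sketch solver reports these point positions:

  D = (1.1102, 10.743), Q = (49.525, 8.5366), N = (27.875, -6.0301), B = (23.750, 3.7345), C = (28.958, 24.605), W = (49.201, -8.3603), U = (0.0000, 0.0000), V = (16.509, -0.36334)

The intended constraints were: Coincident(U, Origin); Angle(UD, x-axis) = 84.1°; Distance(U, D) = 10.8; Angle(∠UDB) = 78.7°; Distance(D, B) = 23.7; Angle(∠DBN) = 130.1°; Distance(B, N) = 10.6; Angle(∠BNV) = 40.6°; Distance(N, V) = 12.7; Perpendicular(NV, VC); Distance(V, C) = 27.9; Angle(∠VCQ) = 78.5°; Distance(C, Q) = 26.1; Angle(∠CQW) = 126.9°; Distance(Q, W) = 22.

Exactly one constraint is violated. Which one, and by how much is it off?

Distance(Q, W) = 22 — off by 5.10.

U = (0.00, 0.00) ✓; UD at 84.10° ✓; |UD| = 10.80 ✓; ∠UDB = 78.70° ✓; |DB| = 23.70 ✓; ∠DBN = 130.1° ✓; |BN| = 10.60 ✓; ∠BNV = 40.60° ✓; |NV| = 12.70 ✓; ∠(NV, VC) = 90.00° ✓; |VC| = 27.90 ✓; ∠VCQ = 78.50° ✓; |CQ| = 26.10 ✓; ∠CQW = 126.9° ✓; |QW| = 16.90 ✗.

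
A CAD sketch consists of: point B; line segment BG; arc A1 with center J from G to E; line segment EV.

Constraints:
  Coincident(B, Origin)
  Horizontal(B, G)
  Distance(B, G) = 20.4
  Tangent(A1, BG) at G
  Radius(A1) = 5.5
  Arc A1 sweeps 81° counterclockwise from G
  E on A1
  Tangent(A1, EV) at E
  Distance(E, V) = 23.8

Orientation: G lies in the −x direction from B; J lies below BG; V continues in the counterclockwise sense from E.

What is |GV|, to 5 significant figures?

29.598

B is at the origin; B and G share the same y with |BG| = 20.4 and G on the −x side, so G = (-20.400, 0.0000). The tangent condition forces JG to be normal to BG, so J = G + (0, -5.5) = (-20.400, -5.5000). On A1, G sits at bearing 90° from J; an 81° counterclockwise sweep puts E at bearing 171°, so E = J + 5.5·(cos 171°, sin 171°) = (-25.832, -4.6396). Since A1 is tangent to EV there, JE ⟂ EV, so EV runs along (−sin 171°, cos 171°); with |EV| = 23.8, V = (-29.555, -28.147). Then |GV| = |V − G| = 29.598.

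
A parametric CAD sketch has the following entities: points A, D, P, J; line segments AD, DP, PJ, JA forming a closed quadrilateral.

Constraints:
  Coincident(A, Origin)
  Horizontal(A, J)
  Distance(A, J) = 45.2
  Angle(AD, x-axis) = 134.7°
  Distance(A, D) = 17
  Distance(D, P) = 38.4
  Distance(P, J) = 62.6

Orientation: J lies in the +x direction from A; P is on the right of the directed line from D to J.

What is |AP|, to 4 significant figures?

28.76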